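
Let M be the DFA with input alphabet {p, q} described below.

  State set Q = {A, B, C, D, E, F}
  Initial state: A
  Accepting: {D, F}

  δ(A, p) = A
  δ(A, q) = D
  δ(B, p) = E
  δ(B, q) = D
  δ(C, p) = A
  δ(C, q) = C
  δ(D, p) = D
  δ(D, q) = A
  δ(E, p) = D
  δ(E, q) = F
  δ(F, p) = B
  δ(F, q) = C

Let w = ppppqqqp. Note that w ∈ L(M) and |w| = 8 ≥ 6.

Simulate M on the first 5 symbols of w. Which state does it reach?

D

State sequence: A -p-> A -p-> A -p-> A -p-> A -q-> D

After reading 5 characters, M is in state D.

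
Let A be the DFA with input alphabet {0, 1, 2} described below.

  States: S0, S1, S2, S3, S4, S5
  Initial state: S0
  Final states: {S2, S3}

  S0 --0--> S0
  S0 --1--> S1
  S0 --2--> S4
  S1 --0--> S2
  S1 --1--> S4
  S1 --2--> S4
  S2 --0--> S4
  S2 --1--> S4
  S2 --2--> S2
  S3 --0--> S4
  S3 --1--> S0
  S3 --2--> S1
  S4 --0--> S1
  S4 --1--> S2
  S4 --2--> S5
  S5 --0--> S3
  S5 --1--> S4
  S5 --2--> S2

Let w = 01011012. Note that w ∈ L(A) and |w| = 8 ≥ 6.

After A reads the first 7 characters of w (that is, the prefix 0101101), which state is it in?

Run of A on the first 7 characters of w = 0 1 0 1 1 0 1:
  step 0: S0  (start)
  step 1: S0  (read 0: S0→S0)
  step 2: S1  (read 1: S0→S1)
  step 3: S2  (read 0: S1→S2)
  step 4: S4  (read 1: S2→S4)
  step 5: S2  (read 1: S4→S2)
  step 6: S4  (read 0: S2→S4)
  step 7: S2  (read 1: S4→S2)

After reading 7 characters, A is in state S2.
(This kind of state-tracing is the core of the pumping-lemma construction: with 6 states, pigeonhole forces a repeat within the first 6 steps.)

S2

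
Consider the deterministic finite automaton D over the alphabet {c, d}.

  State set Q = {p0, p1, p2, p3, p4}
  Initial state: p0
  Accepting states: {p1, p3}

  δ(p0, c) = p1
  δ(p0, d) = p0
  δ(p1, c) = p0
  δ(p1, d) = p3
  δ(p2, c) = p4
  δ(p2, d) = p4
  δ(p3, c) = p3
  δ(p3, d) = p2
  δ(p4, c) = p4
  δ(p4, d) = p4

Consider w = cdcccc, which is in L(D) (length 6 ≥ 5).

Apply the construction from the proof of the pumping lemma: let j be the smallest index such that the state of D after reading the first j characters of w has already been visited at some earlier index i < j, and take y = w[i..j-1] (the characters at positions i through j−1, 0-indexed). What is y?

Run of D on w = c d c c c c:
  step 0: p0  (start)
  step 1: p1  (read c: p0→p1)
  step 2: p3  (read d: p1→p3)
  step 3: p3  (read c: p3→p3)   ← first repeat (p3 seen earlier)
  step 4: p3  (read c: p3→p3)
  step 5: p3  (read c: p3→p3)
  step 6: p3  (read c: p3→p3)

So i = 2, j = 3, giving x = w[0:2] = cd, y = w[2:3] = c, z = w[3:6] = ccc.
Check: |xy| = 3 ≤ 5 and |y| = 1 ≥ 1. Reading y takes D from p3 back to p3, so every xyⁱz is accepted.
The DFA has 5 states, so the proof of the pumping lemma guarantees a repeated state among the first 5+1 visited; the segment between the two visits is the pumpable y.

c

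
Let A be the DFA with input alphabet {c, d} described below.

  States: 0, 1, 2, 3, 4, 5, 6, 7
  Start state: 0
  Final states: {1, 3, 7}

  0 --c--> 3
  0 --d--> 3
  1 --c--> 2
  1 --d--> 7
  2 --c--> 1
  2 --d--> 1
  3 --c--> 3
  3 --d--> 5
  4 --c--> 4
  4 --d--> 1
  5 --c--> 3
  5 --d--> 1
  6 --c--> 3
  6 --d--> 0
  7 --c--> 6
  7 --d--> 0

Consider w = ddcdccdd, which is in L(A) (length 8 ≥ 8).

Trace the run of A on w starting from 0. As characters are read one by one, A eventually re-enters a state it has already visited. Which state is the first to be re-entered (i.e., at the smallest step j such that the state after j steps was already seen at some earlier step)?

3

State sequence: 0 -d-> 3 -d-> 5 -c-> 3 -d-> 5 -c-> 3 -c-> 3 -d-> 5 -d-> 1
First repeat at step 3: 3 was already visited.

The earliest repeat is at step j = 3: A is in 3, which it already visited at step i = 1.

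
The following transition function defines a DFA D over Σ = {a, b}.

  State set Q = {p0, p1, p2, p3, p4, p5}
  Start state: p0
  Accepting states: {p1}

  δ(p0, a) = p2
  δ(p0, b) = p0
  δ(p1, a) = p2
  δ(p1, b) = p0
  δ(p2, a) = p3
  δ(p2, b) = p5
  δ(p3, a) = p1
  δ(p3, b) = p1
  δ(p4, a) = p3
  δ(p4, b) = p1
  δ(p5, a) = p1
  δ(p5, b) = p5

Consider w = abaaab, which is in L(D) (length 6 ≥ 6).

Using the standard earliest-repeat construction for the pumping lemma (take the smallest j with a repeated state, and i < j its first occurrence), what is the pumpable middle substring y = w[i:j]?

baa

State sequence: p0 -a-> p2 -b-> p5 -a-> p1 -a-> p2 -a-> p3 -b-> p1
First repeat at step 4: p2 was already visited.

So i = 1, j = 4, giving x = w[0:1] = a, y = w[1:4] = baa, z = w[4:6] = ab.
Check: |xy| = 4 ≤ 6 and |y| = 3 ≥ 1. Reading y takes D from p2 back to p2, so every xyⁱz is accepted.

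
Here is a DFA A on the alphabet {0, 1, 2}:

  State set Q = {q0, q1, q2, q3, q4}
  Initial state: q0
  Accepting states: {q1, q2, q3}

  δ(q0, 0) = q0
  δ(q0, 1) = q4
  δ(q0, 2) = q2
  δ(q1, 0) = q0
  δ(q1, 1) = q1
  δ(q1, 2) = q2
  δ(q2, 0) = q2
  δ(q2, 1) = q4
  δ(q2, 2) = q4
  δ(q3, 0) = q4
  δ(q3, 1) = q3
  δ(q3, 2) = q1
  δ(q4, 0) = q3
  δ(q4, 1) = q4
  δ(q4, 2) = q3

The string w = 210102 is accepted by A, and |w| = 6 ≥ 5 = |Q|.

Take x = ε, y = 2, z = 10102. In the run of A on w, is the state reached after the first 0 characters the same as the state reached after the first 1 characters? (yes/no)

Run of A on the first 1 characters of w = 2:
  step 0: q0  (start)
  step 1: q2  (read 2: q0→q2)

After x (step 0): q0. After xy (step 1): q2.
They differ (q0 ≠ q2), so y is not a cycle from the state after x; this split is not the one the pumping-lemma construction produces, and pumping y need not keep the string in L(A).

no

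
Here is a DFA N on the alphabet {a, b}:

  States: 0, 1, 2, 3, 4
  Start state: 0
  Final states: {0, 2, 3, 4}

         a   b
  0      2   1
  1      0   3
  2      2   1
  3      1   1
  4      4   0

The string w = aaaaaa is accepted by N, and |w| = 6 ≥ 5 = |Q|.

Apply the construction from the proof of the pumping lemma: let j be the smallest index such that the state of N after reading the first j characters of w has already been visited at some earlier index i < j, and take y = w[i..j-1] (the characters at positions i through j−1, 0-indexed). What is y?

a

State sequence: 0 -a-> 2 -a-> 2 -a-> 2 -a-> 2 -a-> 2 -a-> 2
First repeat at step 2: 2 was already visited.

So i = 1, j = 2, giving x = w[0:1] = a, y = w[1:2] = a, z = w[2:6] = aaaa.
Check: |xy| = 2 ≤ 5 and |y| = 1 ≥ 1. Reading y takes N from 2 back to 2, so every xyⁱz is accepted.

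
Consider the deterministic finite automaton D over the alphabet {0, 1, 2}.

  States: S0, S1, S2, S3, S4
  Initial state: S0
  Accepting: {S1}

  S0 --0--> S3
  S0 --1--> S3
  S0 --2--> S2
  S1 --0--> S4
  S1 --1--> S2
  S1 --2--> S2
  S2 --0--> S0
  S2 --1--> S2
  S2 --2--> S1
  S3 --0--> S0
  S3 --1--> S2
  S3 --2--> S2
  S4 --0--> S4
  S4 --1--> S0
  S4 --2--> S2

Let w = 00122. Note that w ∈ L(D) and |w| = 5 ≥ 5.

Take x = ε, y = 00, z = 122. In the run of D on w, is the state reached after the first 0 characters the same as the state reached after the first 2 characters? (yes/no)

yes

Run of D on the first 2 characters of w = 0 0:
  step 0: S0  (start)
  step 1: S3  (read 0: S0→S3)
  step 2: S0  (read 0: S3→S0)

After x (step 0): S0. After xy (step 2): S0.
They match, so y = 00 drives D around a cycle from S0 back to itself; pumping y any number of times keeps D in S0 before reading z, and xyⁱz ∈ L(D) for every i ≥ 0.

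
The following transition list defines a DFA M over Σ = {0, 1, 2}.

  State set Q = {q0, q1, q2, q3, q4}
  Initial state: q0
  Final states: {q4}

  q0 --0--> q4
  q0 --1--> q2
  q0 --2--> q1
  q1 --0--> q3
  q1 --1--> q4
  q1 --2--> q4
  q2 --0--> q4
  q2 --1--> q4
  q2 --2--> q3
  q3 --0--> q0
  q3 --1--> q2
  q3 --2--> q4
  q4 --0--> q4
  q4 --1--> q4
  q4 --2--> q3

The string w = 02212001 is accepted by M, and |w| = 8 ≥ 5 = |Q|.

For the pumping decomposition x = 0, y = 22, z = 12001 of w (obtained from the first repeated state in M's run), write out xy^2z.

0222212001

xy^2z = 0·22·22·12001 = 0222212001.
Reading y = 22 takes M from q4 back to q4, so after x·y·y the machine is still in q4, and z then leads to the accepting state q4. Hence 0222212001 ∈ L(M).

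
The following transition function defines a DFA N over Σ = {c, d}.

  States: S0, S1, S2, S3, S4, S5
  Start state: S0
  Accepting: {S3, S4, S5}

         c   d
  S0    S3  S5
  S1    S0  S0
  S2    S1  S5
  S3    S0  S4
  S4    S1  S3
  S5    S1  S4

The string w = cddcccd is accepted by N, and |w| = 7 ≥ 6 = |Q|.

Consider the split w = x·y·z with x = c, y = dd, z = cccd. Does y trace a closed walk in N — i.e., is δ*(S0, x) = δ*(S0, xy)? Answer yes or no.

State sequence: S0 -c-> S3 -d-> S4 -d-> S3

After x (step 1): S3. After xy (step 3): S3.
They match, so y = dd drives N around a cycle from S3 back to itself; pumping y any number of times keeps N in S3 before reading z, and xyⁱz ∈ L(N) for every i ≥ 0.

yes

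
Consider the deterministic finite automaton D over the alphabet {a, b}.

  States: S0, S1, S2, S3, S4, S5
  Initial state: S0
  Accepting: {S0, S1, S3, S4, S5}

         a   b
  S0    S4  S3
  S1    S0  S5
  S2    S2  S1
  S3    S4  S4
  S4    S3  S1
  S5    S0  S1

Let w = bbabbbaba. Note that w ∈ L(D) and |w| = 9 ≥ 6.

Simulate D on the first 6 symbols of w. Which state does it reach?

S5

State sequence: S0 -b-> S3 -b-> S4 -a-> S3 -b-> S4 -b-> S1 -b-> S5

After reading 6 characters, D is in state S5.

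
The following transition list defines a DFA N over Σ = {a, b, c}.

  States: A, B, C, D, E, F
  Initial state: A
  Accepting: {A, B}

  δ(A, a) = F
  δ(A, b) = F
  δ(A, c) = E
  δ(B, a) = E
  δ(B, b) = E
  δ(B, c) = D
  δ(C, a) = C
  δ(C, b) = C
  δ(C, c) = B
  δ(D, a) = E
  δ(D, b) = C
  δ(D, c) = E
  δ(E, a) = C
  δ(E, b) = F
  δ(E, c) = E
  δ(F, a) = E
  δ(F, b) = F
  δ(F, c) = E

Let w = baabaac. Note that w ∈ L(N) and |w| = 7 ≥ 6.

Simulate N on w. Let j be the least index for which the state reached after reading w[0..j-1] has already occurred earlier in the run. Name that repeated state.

Run of N on w = b a a b a a c:
  step 0: A  (start)
  step 1: F  (read b: A→F)
  step 2: E  (read a: F→E)
  step 3: C  (read a: E→C)
  step 4: C  (read b: C→C)   ← first repeat (C seen earlier)
  step 5: C  (read a: C→C)
  step 6: C  (read a: C→C)
  step 7: B  (read c: C→B)

The earliest repeat is at step j = 4: N is in C, which it already visited at step i = 3.

C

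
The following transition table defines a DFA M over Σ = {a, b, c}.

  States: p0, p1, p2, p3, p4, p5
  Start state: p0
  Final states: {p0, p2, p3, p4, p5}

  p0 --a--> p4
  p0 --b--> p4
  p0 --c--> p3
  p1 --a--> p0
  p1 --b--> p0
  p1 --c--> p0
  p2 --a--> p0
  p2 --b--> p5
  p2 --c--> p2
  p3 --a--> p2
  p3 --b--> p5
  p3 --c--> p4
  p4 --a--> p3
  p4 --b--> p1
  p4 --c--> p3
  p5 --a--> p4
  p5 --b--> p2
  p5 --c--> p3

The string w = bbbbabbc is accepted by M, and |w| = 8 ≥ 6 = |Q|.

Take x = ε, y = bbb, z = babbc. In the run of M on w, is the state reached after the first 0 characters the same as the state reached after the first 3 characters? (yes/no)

yes

Run of M on the first 3 characters of w = b b b:
  step 0: p0  (start)
  step 1: p4  (read b: p0→p4)
  step 2: p1  (read b: p4→p1)
  step 3: p0  (read b: p1→p0)

After x (step 0): p0. After xy (step 3): p0.
They match, so y = bbb drives M around a cycle from p0 back to itself; pumping y any number of times keeps M in p0 before reading z, and xyⁱz ∈ L(M) for every i ≥ 0.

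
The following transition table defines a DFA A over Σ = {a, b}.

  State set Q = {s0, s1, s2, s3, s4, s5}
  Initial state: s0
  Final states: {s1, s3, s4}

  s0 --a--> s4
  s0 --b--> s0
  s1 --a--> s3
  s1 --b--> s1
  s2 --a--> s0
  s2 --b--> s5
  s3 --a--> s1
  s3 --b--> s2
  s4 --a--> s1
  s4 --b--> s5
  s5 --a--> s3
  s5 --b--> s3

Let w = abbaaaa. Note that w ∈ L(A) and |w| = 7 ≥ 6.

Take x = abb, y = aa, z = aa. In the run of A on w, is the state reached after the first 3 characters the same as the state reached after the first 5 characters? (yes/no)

Run of A on the first 5 characters of w = a b b a a:
  step 0: s0  (start)
  step 1: s4  (read a: s0→s4)
  step 2: s5  (read b: s4→s5)
  step 3: s3  (read b: s5→s3)
  step 4: s1  (read a: s3→s1)
  step 5: s3  (read a: s1→s3)

After x (step 3): s3. After xy (step 5): s3.
They match, so y = aa drives A around a cycle from s3 back to itself; pumping y any number of times keeps A in s3 before reading z, and xyⁱz ∈ L(A) for every i ≥ 0.

yes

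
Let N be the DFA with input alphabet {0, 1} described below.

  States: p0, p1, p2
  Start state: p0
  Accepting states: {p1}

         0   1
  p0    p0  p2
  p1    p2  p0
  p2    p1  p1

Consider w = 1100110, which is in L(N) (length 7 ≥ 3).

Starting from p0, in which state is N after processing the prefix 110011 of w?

p2

State sequence: p0 -1-> p2 -1-> p1 -0-> p2 -0-> p1 -1-> p0 -1-> p2

After reading 6 characters, N is in state p2.
(This kind of state-tracing is the core of the pumping-lemma construction: with 3 states, pigeonhole forces a repeat within the first 3 steps.)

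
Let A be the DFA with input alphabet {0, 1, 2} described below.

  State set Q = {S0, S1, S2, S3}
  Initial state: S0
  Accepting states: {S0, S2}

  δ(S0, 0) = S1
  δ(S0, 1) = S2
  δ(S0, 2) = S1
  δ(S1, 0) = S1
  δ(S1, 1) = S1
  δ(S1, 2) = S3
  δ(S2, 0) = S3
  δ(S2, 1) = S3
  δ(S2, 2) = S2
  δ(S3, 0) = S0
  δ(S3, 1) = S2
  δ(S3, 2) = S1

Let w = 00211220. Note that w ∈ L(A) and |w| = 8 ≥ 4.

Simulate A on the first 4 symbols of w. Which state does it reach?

S2

Run of A on the first 4 characters of w = 0 0 2 1:
  step 0: S0  (start)
  step 1: S1  (read 0: S0→S1)
  step 2: S1  (read 0: S1→S1)
  step 3: S3  (read 2: S1→S3)
  step 4: S2  (read 1: S3→S2)

After reading 4 characters, A is in state S2.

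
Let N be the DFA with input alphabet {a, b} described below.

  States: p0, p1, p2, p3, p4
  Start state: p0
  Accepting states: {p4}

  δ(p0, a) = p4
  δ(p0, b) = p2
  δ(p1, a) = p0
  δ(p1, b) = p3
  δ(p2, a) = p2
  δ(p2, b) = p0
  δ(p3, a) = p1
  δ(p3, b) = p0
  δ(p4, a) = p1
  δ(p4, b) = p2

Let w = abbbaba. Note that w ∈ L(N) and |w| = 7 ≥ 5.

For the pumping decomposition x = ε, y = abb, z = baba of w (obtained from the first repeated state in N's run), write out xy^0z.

baba

xy⁰z = xz = ε·baba = baba.
Reading y = abb takes N from p0 back to p0, so after x the machine is still in p0, and z then leads to the accepting state p4. Hence baba ∈ L(N).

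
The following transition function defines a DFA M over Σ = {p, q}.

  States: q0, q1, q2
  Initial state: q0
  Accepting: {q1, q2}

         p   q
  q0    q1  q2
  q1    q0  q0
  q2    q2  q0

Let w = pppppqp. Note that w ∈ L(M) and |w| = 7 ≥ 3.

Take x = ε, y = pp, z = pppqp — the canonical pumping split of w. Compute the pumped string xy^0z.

xy⁰z = xz = ε·pppqp = pppqp.
Reading y = pp takes M from q0 back to q0, so after x the machine is still in q0, and z then leads to the accepting state q1. Hence pppqp ∈ L(M).

pppqp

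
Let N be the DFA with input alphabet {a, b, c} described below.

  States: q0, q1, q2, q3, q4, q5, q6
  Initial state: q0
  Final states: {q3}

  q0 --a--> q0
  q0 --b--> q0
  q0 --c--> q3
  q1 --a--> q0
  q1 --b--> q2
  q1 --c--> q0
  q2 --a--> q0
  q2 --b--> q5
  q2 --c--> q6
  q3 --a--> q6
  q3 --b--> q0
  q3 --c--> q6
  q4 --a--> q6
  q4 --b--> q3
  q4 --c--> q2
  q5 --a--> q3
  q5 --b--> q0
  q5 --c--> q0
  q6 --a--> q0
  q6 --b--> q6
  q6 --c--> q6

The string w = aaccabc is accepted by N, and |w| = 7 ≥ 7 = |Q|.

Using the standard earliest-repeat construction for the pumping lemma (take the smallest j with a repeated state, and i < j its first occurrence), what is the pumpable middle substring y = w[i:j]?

Run of N on w = a a c c a b c:
  step 0: q0  (start)
  step 1: q0  (read a: q0→q0)   ← first repeat (q0 seen earlier)
  step 2: q0  (read a: q0→q0)
  step 3: q3  (read c: q0→q3)
  step 4: q6  (read c: q3→q6)
  step 5: q0  (read a: q6→q0)
  step 6: q0  (read b: q0→q0)
  step 7: q3  (read c: q0→q3)

So i = 0, j = 1, giving x = w[0:0] = ε, y = w[0:1] = a, z = w[1:7] = accabc.
Check: |xy| = 1 ≤ 7 and |y| = 1 ≥ 1. Reading y takes N from q0 back to q0, so every xyⁱz is accepted.

a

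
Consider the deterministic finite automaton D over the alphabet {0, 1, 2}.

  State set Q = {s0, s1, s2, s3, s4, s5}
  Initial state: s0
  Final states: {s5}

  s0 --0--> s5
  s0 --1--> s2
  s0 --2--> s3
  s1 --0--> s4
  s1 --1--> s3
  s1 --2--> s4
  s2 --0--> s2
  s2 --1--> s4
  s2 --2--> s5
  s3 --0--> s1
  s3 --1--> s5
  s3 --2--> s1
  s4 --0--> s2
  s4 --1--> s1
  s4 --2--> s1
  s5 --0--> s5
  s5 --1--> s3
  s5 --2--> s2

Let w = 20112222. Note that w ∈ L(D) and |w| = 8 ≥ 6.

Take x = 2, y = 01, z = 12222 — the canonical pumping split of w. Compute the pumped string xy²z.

xy^2z = 2·01·01·12222 = 2010112222.
Reading y = 01 takes D from s3 back to s3, so after x·y·y the machine is still in s3, and z then leads to the accepting state s5. Hence 2010112222 ∈ L(D).

2010112222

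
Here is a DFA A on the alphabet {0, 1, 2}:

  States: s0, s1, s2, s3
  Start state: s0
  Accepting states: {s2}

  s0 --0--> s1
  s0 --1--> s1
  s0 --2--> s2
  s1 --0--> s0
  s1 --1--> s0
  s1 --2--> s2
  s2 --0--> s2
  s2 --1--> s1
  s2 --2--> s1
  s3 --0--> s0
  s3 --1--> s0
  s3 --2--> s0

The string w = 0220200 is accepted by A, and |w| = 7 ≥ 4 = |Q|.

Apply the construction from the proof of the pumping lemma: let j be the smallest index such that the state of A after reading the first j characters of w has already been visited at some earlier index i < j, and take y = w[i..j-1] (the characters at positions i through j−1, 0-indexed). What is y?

State sequence: s0 -0-> s1 -2-> s2 -2-> s1 -0-> s0 -2-> s2 -0-> s2 -0-> s2
First repeat at step 3: s1 was already visited.

So i = 1, j = 3, giving x = w[0:1] = 0, y = w[1:3] = 22, z = w[3:7] = 0200.
Check: |xy| = 3 ≤ 4 and |y| = 2 ≥ 1. Reading y takes A from s1 back to s1, so every xyⁱz is accepted.

22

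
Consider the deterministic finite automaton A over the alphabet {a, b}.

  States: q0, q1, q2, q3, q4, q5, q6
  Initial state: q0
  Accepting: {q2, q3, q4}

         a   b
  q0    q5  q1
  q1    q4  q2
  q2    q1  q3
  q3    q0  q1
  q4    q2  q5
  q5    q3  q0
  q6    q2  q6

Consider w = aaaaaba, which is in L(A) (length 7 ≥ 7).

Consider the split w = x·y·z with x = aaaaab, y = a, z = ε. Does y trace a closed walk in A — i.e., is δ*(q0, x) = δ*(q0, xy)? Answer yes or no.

no

State sequence: q0 -a-> q5 -a-> q3 -a-> q0 -a-> q5 -a-> q3 -b-> q1 -a-> q4

After x (step 6): q1. After xy (step 7): q4.
They differ (q1 ≠ q4), so y is not a cycle from the state after x; this split is not the one the pumping-lemma construction produces, and pumping y need not keep the string in L(A).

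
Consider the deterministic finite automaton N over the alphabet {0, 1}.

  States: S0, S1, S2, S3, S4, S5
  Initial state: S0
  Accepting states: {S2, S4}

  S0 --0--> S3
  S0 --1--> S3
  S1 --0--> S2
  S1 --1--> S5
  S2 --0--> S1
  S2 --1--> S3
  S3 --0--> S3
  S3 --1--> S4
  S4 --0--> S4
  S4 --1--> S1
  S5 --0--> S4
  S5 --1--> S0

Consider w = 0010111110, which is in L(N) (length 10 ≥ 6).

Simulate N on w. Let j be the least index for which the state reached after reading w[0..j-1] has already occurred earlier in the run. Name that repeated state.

Run of N on w = 0 0 1 0 1 1 1 1 1 0:
  step 0: S0  (start)
  step 1: S3  (read 0: S0→S3)
  step 2: S3  (read 0: S3→S3)   ← first repeat (S3 seen earlier)
  step 3: S4  (read 1: S3→S4)
  step 4: S4  (read 0: S4→S4)
  step 5: S1  (read 1: S4→S1)
  step 6: S5  (read 1: S1→S5)
  step 7: S0  (read 1: S5→S0)
  step 8: S3  (read 1: S0→S3)
  step 9: S4  (read 1: S3→S4)
  step 10: S4  (read 0: S4→S4)

The earliest repeat is at step j = 2: N is in S3, which it already visited at step i = 1.
With |Q| = 6, pigeonhole forces a state repeat no later than step 6; the substring read between the first and second visits to that state can be pumped.

S3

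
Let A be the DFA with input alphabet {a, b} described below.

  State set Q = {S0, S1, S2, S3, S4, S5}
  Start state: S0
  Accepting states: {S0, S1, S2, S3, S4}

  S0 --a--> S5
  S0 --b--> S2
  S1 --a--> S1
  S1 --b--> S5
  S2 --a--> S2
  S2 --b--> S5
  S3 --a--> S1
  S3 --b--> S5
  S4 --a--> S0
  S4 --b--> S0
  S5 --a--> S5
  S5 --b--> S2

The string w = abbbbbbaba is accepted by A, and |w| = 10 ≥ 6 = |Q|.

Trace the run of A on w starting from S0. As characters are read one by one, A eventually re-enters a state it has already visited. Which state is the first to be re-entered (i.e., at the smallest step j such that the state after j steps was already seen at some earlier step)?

S5

State sequence: S0 -a-> S5 -b-> S2 -b-> S5 -b-> S2 -b-> S5 -b-> S2 -b-> S5 -a-> S5 -b-> S2 -a-> S2
First repeat at step 3: S5 was already visited.

The earliest repeat is at step j = 3: A is in S5, which it already visited at step i = 1.
Since A has 6 states, any run of length ≥ 6 visits 6+1 states, so by pigeonhole some state repeats within the first 6 steps — that repeat gives the pumpable loop.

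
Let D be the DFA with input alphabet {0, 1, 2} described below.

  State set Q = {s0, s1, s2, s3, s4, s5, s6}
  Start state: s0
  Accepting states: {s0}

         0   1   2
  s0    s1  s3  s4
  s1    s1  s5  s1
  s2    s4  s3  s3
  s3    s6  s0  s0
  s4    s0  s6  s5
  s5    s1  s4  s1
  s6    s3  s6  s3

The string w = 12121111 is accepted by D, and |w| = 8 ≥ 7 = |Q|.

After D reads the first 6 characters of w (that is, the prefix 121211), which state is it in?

State sequence: s0 -1-> s3 -2-> s0 -1-> s3 -2-> s0 -1-> s3 -1-> s0

After reading 6 characters, D is in state s0.

s0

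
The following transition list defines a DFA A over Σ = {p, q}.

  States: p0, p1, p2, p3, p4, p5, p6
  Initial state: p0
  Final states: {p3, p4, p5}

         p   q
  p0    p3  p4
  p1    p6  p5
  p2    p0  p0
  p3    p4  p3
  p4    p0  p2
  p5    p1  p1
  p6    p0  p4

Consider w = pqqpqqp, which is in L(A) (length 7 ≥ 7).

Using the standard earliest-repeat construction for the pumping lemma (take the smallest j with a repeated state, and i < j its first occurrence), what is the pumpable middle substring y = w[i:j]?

State sequence: p0 -p-> p3 -q-> p3 -q-> p3 -p-> p4 -q-> p2 -q-> p0 -p-> p3
First repeat at step 2: p3 was already visited.

So i = 1, j = 2, giving x = w[0:1] = p, y = w[1:2] = q, z = w[2:7] = qpqqp.
Check: |xy| = 2 ≤ 7 and |y| = 1 ≥ 1. Reading y takes A from p3 back to p3, so every xyⁱz is accepted.
The DFA has 7 states, so the proof of the pumping lemma guarantees a repeated state among the first 7+1 visited; the segment between the two visits is the pumpable y.

q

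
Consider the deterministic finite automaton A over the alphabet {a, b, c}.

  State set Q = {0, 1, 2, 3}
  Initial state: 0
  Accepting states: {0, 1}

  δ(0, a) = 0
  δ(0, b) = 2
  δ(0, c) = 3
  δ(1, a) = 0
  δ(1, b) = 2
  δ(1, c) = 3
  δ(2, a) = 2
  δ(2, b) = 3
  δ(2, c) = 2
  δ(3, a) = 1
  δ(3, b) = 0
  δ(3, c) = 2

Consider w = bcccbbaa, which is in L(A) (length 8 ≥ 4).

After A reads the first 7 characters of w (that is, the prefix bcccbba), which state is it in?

Run of A on the first 7 characters of w = b c c c b b a:
  step 0: 0  (start)
  step 1: 2  (read b: 0→2)
  step 2: 2  (read c: 2→2)
  step 3: 2  (read c: 2→2)
  step 4: 2  (read c: 2→2)
  step 5: 3  (read b: 2→3)
  step 6: 0  (read b: 3→0)
  step 7: 0  (read a: 0→0)

After reading 7 characters, A is in state 0.

0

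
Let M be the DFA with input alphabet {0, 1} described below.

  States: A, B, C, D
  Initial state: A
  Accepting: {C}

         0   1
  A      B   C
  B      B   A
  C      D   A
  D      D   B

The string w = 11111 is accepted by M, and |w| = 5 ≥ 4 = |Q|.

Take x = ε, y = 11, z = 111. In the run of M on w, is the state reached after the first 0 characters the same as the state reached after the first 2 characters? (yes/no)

yes

State sequence: A -1-> C -1-> A

After x (step 0): A. After xy (step 2): A.
They match, so y = 11 drives M around a cycle from A back to itself; pumping y any number of times keeps M in A before reading z, and xyⁱz ∈ L(M) for every i ≥ 0.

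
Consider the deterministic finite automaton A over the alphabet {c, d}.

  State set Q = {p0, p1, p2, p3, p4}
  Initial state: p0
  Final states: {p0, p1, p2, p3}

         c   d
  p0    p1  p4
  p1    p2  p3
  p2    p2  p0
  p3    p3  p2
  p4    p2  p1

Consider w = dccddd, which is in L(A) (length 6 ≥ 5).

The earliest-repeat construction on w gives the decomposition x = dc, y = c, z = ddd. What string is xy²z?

dcccddd

xy^2z = dc·c·c·ddd = dcccddd.
Reading y = c takes A from p2 back to p2, so after x·y·y the machine is still in p2, and z then leads to the accepting state p1. Hence dcccddd ∈ L(A).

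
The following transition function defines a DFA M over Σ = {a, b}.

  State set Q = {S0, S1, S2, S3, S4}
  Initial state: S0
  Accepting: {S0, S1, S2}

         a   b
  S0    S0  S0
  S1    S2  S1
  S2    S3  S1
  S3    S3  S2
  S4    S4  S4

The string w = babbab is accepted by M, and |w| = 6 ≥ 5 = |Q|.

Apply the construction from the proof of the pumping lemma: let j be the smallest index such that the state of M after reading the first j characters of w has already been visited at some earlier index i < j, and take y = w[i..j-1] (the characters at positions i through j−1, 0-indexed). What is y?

Run of M on w = b a b b a b:
  step 0: S0  (start)
  step 1: S0  (read b: S0→S0)   ← first repeat (S0 seen earlier)
  step 2: S0  (read a: S0→S0)
  step 3: S0  (read b: S0→S0)
  step 4: S0  (read b: S0→S0)
  step 5: S0  (read a: S0→S0)
  step 6: S0  (read b: S0→S0)

So i = 0, j = 1, giving x = w[0:0] = ε, y = w[0:1] = b, z = w[1:6] = abbab.
Check: |xy| = 1 ≤ 5 and |y| = 1 ≥ 1. Reading y takes M from S0 back to S0, so every xyⁱz is accepted.
Since M has 5 states, any run of length ≥ 5 visits 5+1 states, so by pigeonhole some state repeats within the first 5 steps — that repeat gives the pumpable loop.

b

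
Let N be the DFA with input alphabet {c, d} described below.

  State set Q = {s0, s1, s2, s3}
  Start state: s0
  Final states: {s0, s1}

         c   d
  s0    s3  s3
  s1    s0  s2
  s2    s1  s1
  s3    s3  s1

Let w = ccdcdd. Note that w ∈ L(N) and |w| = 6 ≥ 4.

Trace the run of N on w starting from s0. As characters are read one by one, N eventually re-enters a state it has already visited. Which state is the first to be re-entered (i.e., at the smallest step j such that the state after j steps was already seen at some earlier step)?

State sequence: s0 -c-> s3 -c-> s3 -d-> s1 -c-> s0 -d-> s3 -d-> s1
First repeat at step 2: s3 was already visited.

The earliest repeat is at step j = 2: N is in s3, which it already visited at step i = 1.
Pumping length from the standard proof: p = 4 (the number of states). The repeated state found above gives |xy| = j ≤ 4 and |y| = j − i ≥ 1.

s3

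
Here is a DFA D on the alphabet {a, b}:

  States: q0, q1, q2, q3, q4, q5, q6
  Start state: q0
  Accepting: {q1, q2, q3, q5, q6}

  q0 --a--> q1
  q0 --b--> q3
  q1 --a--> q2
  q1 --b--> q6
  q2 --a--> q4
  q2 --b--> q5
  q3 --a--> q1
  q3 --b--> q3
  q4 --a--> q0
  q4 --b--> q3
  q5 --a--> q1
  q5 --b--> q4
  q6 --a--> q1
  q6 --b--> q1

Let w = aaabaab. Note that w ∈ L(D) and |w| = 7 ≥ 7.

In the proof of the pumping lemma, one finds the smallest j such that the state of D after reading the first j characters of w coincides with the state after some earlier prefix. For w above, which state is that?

State sequence: q0 -a-> q1 -a-> q2 -a-> q4 -b-> q3 -a-> q1 -a-> q2 -b-> q5
First repeat at step 5: q1 was already visited.

The earliest repeat is at step j = 5: D is in q1, which it already visited at step i = 1.

q1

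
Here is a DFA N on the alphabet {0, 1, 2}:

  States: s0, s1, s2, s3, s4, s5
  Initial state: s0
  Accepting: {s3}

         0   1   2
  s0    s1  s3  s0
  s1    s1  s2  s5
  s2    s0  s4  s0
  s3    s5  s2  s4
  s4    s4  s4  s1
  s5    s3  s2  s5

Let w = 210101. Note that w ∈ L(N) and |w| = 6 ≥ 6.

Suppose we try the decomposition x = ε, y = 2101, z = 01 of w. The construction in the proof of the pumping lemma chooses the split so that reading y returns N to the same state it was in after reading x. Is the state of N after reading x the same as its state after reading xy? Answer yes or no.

State sequence: s0 -2-> s0 -1-> s3 -0-> s5 -1-> s2

After x (step 0): s0. After xy (step 4): s2.
They differ (s0 ≠ s2), so y is not a cycle from the state after x; this split is not the one the pumping-lemma construction produces, and pumping y need not keep the string in L(N).

no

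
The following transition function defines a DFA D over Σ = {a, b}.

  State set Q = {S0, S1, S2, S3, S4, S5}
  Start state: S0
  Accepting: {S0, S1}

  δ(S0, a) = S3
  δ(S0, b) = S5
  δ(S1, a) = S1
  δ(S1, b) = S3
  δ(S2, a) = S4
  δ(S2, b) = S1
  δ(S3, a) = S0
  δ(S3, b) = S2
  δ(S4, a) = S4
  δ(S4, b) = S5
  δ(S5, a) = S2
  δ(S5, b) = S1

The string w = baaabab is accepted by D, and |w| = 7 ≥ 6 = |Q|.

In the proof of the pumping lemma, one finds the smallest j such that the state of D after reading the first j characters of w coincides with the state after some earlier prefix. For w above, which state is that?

S4

Run of D on w = b a a a b a b:
  step 0: S0  (start)
  step 1: S5  (read b: S0→S5)
  step 2: S2  (read a: S5→S2)
  step 3: S4  (read a: S2→S4)
  step 4: S4  (read a: S4→S4)   ← first repeat (S4 seen earlier)
  step 5: S5  (read b: S4→S5)
  step 6: S2  (read a: S5→S2)
  step 7: S1  (read b: S2→S1)

The earliest repeat is at step j = 4: D is in S4, which it already visited at step i = 3.
With |Q| = 6, pigeonhole forces a state repeat no later than step 6; the substring read between the first and second visits to that state can be pumped.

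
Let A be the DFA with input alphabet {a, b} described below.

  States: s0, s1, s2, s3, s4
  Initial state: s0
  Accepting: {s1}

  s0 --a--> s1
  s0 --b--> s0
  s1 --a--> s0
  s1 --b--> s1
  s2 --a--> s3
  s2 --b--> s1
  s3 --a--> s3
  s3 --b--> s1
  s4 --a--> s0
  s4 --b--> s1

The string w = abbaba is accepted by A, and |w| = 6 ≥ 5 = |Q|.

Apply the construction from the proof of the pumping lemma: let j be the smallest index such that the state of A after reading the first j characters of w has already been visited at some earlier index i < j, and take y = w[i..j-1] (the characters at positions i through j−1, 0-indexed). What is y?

State sequence: s0 -a-> s1 -b-> s1 -b-> s1 -a-> s0 -b-> s0 -a-> s1
First repeat at step 2: s1 was already visited.

So i = 1, j = 2, giving x = w[0:1] = a, y = w[1:2] = b, z = w[2:6] = baba.
Check: |xy| = 2 ≤ 5 and |y| = 1 ≥ 1. Reading y takes A from s1 back to s1, so every xyⁱz is accepted.
With |Q| = 5, pigeonhole forces a state repeat no later than step 5; the substring read between the first and second visits to that state can be pumped.

b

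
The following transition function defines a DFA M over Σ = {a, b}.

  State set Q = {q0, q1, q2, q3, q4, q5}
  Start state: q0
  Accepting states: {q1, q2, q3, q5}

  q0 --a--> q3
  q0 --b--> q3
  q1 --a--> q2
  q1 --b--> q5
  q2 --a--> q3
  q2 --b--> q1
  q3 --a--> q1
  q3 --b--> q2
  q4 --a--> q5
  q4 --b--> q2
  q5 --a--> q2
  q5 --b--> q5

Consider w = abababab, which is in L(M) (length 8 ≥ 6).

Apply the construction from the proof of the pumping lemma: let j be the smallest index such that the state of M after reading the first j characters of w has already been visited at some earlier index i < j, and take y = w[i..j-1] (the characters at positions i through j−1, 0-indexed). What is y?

ba

State sequence: q0 -a-> q3 -b-> q2 -a-> q3 -b-> q2 -a-> q3 -b-> q2 -a-> q3 -b-> q2
First repeat at step 3: q3 was already visited.

So i = 1, j = 3, giving x = w[0:1] = a, y = w[1:3] = ba, z = w[3:8] = babab.
Check: |xy| = 3 ≤ 6 and |y| = 2 ≥ 1. Reading y takes M from q3 back to q3, so every xyⁱz is accepted.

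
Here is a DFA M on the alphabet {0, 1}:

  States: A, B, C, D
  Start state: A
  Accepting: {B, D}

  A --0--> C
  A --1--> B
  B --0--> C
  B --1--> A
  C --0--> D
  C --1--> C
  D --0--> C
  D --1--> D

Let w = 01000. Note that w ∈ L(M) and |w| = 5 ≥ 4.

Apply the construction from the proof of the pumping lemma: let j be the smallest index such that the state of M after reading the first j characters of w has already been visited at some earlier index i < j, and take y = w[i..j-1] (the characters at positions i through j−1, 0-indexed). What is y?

1

Run of M on w = 0 1 0 0 0:
  step 0: A  (start)
  step 1: C  (read 0: A→C)
  step 2: C  (read 1: C→C)   ← first repeat (C seen earlier)
  step 3: D  (read 0: C→D)
  step 4: C  (read 0: D→C)
  step 5: D  (read 0: C→D)

So i = 1, j = 2, giving x = w[0:1] = 0, y = w[1:2] = 1, z = w[2:5] = 000.
Check: |xy| = 2 ≤ 4 and |y| = 1 ≥ 1. Reading y takes M from C back to C, so every xyⁱz is accepted.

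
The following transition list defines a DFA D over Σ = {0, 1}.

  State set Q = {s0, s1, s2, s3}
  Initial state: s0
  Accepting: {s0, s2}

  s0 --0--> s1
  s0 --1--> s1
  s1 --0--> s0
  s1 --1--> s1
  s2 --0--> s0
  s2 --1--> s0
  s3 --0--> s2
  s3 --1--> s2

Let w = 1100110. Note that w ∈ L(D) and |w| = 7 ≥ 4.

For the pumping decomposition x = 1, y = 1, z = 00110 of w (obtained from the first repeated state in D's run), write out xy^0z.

xy⁰z = xz = 1·00110 = 100110.
Reading y = 1 takes D from s1 back to s1, so after x the machine is still in s1, and z then leads to the accepting state s0. Hence 100110 ∈ L(D).

100110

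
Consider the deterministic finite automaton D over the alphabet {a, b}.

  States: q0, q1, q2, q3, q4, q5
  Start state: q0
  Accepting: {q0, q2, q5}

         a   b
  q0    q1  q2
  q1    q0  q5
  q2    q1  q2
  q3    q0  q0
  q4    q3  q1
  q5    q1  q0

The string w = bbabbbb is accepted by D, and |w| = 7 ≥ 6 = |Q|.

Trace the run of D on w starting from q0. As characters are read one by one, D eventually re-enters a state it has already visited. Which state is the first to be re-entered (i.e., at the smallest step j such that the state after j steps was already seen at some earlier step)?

Run of D on w = b b a b b b b:
  step 0: q0  (start)
  step 1: q2  (read b: q0→q2)
  step 2: q2  (read b: q2→q2)   ← first repeat (q2 seen earlier)
  step 3: q1  (read a: q2→q1)
  step 4: q5  (read b: q1→q5)
  step 5: q0  (read b: q5→q0)
  step 6: q2  (read b: q0→q2)
  step 7: q2  (read b: q2→q2)

The earliest repeat is at step j = 2: D is in q2, which it already visited at step i = 1.

q2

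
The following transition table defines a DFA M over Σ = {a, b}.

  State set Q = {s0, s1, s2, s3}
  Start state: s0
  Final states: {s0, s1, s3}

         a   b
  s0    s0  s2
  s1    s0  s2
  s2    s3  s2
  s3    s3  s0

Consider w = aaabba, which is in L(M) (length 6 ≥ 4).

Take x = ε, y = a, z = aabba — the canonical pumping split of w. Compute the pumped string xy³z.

aaaaabba

xy^3z = ε·a·a·a·aabba = aaaaabba.
Reading y = a takes M from s0 back to s0, so after x·y·y·y the machine is still in s0, and z then leads to the accepting state s3. Hence aaaaabba ∈ L(M).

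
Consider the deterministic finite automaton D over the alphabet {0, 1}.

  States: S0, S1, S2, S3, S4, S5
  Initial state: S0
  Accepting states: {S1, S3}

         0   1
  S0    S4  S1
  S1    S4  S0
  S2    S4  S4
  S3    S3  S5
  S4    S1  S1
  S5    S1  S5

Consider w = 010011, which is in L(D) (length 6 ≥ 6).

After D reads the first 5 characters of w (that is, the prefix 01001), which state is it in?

S0

State sequence: S0 -0-> S4 -1-> S1 -0-> S4 -0-> S1 -1-> S0

After reading 5 characters, D is in state S0.
(This kind of state-tracing is the core of the pumping-lemma construction: with 6 states, pigeonhole forces a repeat within the first 6 steps.)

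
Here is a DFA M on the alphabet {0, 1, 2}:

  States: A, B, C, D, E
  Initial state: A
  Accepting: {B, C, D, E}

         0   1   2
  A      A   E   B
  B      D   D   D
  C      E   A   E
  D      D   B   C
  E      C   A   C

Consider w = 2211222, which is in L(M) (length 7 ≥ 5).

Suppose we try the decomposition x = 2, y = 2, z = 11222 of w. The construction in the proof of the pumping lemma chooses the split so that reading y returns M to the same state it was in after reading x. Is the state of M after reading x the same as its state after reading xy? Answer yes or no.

no

State sequence: A -2-> B -2-> D

After x (step 1): B. After xy (step 2): D.
They differ (B ≠ D), so y is not a cycle from the state after x; this split is not the one the pumping-lemma construction produces, and pumping y need not keep the string in L(M).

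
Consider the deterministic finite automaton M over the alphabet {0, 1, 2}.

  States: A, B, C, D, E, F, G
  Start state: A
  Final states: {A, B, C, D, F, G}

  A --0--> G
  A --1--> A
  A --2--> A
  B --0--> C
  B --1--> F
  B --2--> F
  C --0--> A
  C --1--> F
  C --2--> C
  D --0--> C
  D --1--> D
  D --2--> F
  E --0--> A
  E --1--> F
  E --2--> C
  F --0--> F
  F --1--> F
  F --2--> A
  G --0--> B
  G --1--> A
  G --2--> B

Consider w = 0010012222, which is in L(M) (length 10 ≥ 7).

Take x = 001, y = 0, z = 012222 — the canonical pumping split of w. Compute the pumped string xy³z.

001000012222

xy^3z = 001·0·0·0·012222 = 001000012222.
Reading y = 0 takes M from F back to F, so after x·y·y·y the machine is still in F, and z then leads to the accepting state A. Hence 001000012222 ∈ L(M).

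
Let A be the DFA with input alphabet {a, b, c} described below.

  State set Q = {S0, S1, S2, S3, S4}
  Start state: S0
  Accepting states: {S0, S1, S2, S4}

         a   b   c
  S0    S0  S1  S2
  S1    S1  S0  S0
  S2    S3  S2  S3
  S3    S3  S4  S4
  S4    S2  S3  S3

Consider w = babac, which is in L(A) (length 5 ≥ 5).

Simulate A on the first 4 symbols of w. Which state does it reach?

S0

Run of A on the first 4 characters of w = b a b a:
  step 0: S0  (start)
  step 1: S1  (read b: S0→S1)
  step 2: S1  (read a: S1→S1)
  step 3: S0  (read b: S1→S0)
  step 4: S0  (read a: S0→S0)

After reading 4 characters, A is in state S0.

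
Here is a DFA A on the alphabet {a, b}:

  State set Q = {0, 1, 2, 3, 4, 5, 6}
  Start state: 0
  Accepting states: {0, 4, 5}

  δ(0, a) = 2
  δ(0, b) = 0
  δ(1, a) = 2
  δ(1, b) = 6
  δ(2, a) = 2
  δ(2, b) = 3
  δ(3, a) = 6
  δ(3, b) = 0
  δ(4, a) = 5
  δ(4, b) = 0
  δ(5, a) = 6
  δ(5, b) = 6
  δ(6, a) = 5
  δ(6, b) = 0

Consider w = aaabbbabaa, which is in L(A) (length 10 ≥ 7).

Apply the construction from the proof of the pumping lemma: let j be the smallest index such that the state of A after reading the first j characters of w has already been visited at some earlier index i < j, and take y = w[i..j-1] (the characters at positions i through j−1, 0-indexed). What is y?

a

State sequence: 0 -a-> 2 -a-> 2 -a-> 2 -b-> 3 -b-> 0 -b-> 0 -a-> 2 -b-> 3 -a-> 6 -a-> 5
First repeat at step 2: 2 was already visited.

So i = 1, j = 2, giving x = w[0:1] = a, y = w[1:2] = a, z = w[2:10] = abbbabaa.
Check: |xy| = 2 ≤ 7 and |y| = 1 ≥ 1. Reading y takes A from 2 back to 2, so every xyⁱz is accepted.
Since A has 7 states, any run of length ≥ 7 visits 7+1 states, so by pigeonhole some state repeats within the first 7 steps — that repeat gives the pumpable loop.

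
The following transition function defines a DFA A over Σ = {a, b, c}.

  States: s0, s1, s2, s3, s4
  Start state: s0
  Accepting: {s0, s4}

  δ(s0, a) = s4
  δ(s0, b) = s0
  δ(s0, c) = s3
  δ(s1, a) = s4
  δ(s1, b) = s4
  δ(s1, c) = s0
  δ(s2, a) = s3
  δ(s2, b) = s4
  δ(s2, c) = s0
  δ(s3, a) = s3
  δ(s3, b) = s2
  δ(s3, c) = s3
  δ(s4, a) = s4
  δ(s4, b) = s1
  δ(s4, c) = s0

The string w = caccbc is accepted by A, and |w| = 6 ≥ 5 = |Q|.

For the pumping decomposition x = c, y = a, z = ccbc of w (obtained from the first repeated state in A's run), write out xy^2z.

xy^2z = c·a·a·ccbc = caaccbc.
Reading y = a takes A from s3 back to s3, so after x·y·y the machine is still in s3, and z then leads to the accepting state s0. Hence caaccbc ∈ L(A).

caaccbc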